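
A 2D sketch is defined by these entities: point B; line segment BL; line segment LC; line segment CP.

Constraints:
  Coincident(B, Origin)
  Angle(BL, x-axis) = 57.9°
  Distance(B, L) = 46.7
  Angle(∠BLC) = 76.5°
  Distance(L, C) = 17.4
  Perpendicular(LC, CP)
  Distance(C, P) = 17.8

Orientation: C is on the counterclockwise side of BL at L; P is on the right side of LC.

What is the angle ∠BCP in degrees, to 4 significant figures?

171.9°

B is at the origin; BL runs at 57.9° with length 46.7, so L = 46.7·(cos 57.9°, sin 57.9°) = (24.82, 39.56). ∠BLC = 76.5°, so LC runs at 57.9° + (180° − 76.5°) = 161.4° from the x-axis; with |LC| = 17.4, C = L + 17.4·(cos 161.4°, sin 161.4°) = (8.325, 45.11). LC is perpendicular to CP; with |CP| = 17.8 on the right of LC, P = C + 17.8·(0.3190, 0.9478) = (14.00, 61.98). Then cos ∠BCP = CB·CP / (|CB||CP|), giving 171.9°.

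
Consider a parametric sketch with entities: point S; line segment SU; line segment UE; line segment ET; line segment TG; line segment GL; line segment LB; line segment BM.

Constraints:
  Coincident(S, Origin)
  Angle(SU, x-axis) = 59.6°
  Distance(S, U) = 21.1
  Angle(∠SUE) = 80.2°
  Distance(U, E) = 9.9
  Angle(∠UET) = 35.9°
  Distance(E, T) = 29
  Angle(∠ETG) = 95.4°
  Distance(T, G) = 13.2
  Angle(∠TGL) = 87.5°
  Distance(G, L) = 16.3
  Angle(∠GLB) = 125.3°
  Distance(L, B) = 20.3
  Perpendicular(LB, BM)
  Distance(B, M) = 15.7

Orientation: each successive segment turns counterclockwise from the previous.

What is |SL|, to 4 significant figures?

27.31

S is at the origin; SU runs at 59.6° with length 21.1, so U = (10.68, 18.20). ∠SUE = 80.2° gives UE at 159.4° from the x-axis; with |UE| = 9.9, E = (1.410, 21.68). ∠UET = 35.9° gives ET at -56.50° from the x-axis; with |ET| = 29.0, T = (17.42, -2.500). ∠ETG = 95.4° gives TG at 28.10° from the x-axis; with |TG| = 13.2, G = (29.06, 3.717). ∠TGL = 87.5° gives GL at 120.6° from the x-axis; with |GL| = 16.3, L = (20.76, 17.75). Then |SL| = |L − S| = 27.31.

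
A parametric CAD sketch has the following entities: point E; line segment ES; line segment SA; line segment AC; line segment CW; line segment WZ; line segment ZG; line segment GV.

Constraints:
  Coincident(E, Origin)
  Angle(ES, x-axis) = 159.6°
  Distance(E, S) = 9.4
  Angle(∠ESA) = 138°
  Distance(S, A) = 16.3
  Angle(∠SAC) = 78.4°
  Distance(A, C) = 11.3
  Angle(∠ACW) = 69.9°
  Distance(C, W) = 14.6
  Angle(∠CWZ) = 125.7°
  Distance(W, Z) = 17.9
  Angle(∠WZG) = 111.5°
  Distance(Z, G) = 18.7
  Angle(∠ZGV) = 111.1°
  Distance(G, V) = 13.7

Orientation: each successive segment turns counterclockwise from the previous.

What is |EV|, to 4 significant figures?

39.29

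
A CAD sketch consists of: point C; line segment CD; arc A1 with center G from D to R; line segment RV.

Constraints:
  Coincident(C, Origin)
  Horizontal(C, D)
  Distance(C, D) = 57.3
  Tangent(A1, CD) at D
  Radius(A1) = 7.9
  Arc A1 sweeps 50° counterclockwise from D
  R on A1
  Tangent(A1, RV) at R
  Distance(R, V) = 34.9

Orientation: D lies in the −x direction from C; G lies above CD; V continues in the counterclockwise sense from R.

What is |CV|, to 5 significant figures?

41.278

C is at the origin; C and D share the same y with |CD| = 57.3 and D on the −x side, so D = (-57.300, 0.0000). A1 meets CD tangentially, so GD is at right angles to CD, so G = D + (0, 7.9) = (-57.300, 7.9000). On A1, D sits at bearing -90° from G; a 50° counterclockwise sweep puts R at bearing -40°, so R = G + 7.9·(cos -40°, sin -40°) = (-51.248, 2.8220). A1 meets RV tangentially, so GR is at right angles to RV, so RV runs along (−sin -40°, cos -40°); with |RV| = 34.9, V = (-28.815, 29.557). Then |CV| = |V − C| = 41.278.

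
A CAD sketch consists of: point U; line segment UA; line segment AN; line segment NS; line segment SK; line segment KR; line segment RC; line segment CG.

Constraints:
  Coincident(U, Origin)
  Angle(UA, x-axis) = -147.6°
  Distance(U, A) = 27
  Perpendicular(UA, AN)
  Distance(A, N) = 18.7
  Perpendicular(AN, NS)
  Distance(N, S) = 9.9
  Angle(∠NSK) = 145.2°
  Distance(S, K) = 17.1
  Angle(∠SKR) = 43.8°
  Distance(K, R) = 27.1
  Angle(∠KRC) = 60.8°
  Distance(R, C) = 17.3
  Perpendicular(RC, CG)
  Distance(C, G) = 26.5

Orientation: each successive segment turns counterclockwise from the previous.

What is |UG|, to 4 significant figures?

11.83

U is at the origin; UA runs at -147.6° with length 27.0, so A = (-22.80, -14.47). The perpendicularity gives AN at right angles to UA, so AN runs at -57.60°; with |AN| = 18.7, N = (-12.78, -30.26). The perpendicularity gives NS at right angles to AN, so NS runs at 32.40°; with |NS| = 9.9, S = (-4.418, -24.95). ∠NSK = 145.2° gives SK at 67.20° from the x-axis; with |SK| = 17.1, K = (2.208, -9.188). ∠SKR = 43.8° gives KR at -156.6° from the x-axis; with |KR| = 27.1, R = (-22.66, -19.95). ∠KRC = 60.8° gives RC at -37.40° from the x-axis; with |RC| = 17.3, C = (-8.919, -30.46). The perpendicularity gives CG at right angles to RC, so CG runs at 52.60°; with |CG| = 26.5, G = (7.176, -9.406). Then |UG| = |G − U| = 11.83.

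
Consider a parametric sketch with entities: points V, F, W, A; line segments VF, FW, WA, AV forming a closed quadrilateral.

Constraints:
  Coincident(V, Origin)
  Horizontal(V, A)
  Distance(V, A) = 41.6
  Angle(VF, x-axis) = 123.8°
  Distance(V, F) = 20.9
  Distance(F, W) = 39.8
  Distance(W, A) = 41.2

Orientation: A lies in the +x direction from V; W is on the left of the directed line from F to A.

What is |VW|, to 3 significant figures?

43.5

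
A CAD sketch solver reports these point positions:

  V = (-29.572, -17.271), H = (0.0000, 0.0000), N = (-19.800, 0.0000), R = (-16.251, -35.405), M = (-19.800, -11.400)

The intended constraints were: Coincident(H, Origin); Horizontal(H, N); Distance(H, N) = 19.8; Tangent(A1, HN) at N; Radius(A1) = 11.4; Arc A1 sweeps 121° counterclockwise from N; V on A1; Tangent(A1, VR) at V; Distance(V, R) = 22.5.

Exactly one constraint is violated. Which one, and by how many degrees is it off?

Tangent(A1, VR) at V — off by 5.30°.

H = (0.00, 0.00) ✓; H.y = 0.00, N.y = 0.00 ✓; |HN| = 19.80 ✓; ∠(MN, NH) = 90.00° ✓; |MN| = 11.40 ✓; bearing(M→V) − bearing(M→N) = 121.0° ✓; |MV| = 11.40 ✓; ∠(MV, VR) = 84.70° ✗; |VR| = 22.50 ✓.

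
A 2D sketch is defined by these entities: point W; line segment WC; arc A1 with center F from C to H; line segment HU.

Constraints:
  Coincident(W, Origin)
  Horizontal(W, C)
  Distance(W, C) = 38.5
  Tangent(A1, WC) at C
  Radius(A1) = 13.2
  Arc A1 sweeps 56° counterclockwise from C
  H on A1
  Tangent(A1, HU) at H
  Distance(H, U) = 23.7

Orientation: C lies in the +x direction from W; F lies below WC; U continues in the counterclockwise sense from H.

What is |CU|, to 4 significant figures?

35.13

W is at the origin; W and C share the same y with |WC| = 38.5 and C on the +x side, so C = (38.50, 0.000). Tangency of A1 to WC means the radius FC is perpendicular to WC, so F = C + (0, -13.2) = (38.50, -13.20). On A1, C sits at bearing 90° from F; a 56° counterclockwise sweep puts H at bearing 146°, so H = F + 13.2·(cos 146°, sin 146°) = (27.56, -5.819). The tangent condition forces FH to be normal to HU, so HU runs along (−sin 146°, cos 146°); with |HU| = 23.7, U = (14.30, -25.47). Then |CU| = |U − C| = 35.13.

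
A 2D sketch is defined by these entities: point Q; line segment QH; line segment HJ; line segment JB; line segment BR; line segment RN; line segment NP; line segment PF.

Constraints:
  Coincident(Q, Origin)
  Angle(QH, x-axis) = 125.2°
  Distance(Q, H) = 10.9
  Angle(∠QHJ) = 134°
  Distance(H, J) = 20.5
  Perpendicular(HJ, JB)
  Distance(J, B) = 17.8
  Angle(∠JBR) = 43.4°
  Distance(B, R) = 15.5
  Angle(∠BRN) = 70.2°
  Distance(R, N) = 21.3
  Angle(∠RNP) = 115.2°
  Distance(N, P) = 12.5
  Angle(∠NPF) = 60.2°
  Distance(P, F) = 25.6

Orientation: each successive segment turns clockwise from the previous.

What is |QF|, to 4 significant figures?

23.14

Q is at the origin; QH runs at 125.2° with length 10.9, so H = (-6.283, 8.907). ∠QHJ = 134.0° gives HJ at 79.20° from the x-axis; with |HJ| = 20.5, J = (-2.442, 29.04). The perpendicularity gives JB at right angles to HJ, so JB runs at -10.80°; with |JB| = 17.8, B = (15.04, 25.71). ∠JBR = 43.4° gives BR at -147.4° from the x-axis; with |BR| = 15.5, R = (1.985, 17.36). ∠BRN = 70.2° gives RN at 102.8° from the x-axis; with |RN| = 21.3, N = (-2.734, 38.13). ∠RNP = 115.2° gives NP at 38.00° from the x-axis; with |NP| = 12.5, P = (7.116, 45.82). ∠NPF = 60.2° gives PF at -81.80° from the x-axis; with |PF| = 25.6, F = (10.77, 20.49). Then |QF| = |F − Q| = 23.14.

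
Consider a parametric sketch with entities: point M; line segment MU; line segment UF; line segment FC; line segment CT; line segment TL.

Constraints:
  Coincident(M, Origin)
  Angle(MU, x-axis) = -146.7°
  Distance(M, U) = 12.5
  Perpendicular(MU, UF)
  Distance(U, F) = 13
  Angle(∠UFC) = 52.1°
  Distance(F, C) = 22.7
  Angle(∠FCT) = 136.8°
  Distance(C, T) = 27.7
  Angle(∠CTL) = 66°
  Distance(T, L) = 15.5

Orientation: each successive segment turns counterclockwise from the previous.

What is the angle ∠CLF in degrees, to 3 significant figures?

35.6°

∠FCT = 136.8° gives CT at 114° from the x-axis; with |CT| = 27.7, T = (-7.44, 29.0). ∠CTL = 66.0° gives TL at -132° from the x-axis; with |TL| = 15.5, L = (-17.7, 17.4). Then cos ∠CLF = LC·LF / (|LC||LF|), giving 35.6°.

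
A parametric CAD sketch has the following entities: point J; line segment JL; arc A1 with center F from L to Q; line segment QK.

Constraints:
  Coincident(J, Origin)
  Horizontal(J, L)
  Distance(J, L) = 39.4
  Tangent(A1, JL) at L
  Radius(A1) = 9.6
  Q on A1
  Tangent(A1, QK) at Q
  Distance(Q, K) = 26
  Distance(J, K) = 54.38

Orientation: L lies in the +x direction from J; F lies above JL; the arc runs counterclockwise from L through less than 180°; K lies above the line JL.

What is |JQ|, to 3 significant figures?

50.1

J is at the origin; JL is horizontal with |JL| = 39.4 and L on the +x side, so L = (39.4, 0.00). A1 meets JL tangentially, so FL is at right angles to JL, so F = L + (0, 9.6) = (39.4, 9.60). Since FQ ⟂ QK (tangency), |FK| = √(9.6² + 26.0²) = 27.7 regardless of where Q sits on A1. So K lies on both circle(J, 54.38) and circle(F, 27.7); the above-JL intersection is K = (39.6, 37.3). Q is the foot of the tangent from K: Q = (48.4, 12.9).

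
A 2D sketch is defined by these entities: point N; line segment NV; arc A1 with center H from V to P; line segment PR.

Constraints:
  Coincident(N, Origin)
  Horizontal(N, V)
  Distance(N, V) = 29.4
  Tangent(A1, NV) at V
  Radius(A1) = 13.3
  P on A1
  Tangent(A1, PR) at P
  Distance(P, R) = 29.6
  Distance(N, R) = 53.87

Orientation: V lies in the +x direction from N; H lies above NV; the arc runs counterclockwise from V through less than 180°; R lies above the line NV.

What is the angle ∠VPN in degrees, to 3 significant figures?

33.1°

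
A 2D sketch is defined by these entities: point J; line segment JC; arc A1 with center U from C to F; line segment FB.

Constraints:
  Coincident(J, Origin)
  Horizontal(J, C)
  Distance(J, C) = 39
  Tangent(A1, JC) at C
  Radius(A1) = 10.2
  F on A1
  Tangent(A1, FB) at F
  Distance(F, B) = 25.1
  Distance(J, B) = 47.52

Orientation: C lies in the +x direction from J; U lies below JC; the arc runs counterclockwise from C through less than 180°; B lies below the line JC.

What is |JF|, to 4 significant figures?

30.88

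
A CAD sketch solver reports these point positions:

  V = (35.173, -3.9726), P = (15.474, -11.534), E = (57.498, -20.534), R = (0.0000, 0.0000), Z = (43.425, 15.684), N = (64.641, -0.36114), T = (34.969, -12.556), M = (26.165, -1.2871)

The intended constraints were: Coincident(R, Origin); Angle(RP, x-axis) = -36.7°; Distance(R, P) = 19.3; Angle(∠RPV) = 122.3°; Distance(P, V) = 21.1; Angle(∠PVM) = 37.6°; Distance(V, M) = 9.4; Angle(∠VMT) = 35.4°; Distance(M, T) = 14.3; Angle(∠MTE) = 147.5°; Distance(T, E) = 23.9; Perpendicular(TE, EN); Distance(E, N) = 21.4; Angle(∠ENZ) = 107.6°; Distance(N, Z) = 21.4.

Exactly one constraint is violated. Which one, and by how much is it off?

Distance(N, Z) = 21.4 — off by 5.20.

R = (0.00, 0.00) ✓; RP at -36.70° ✓; |RP| = 19.30 ✓; ∠RPV = 122.3° ✓; |PV| = 21.10 ✓; ∠PVM = 37.60° ✓; |VM| = 9.400 ✓; ∠VMT = 35.40° ✓; |MT| = 14.30 ✓; ∠MTE = 147.5° ✓; |TE| = 23.90 ✓; ∠(TE, EN) = 90.00° ✓; |EN| = 21.40 ✓; ∠ENZ = 107.6° ✓; |NZ| = 26.60 ✗.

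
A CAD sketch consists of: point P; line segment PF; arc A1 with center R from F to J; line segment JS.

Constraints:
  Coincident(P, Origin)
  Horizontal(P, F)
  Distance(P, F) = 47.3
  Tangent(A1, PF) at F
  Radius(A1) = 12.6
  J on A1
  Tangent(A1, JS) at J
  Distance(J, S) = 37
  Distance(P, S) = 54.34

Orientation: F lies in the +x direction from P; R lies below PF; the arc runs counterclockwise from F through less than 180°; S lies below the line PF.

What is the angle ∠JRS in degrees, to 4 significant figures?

71.19°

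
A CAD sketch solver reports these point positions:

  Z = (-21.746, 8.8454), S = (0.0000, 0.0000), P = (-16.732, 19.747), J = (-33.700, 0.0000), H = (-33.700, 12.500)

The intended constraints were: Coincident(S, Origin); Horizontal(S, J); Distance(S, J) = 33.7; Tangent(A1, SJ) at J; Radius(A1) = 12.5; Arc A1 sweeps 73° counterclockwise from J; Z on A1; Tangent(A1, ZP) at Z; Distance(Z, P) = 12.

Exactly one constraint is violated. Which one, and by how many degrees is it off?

Tangent(A1, ZP) at Z — off by 7.70°.

S = (0.00, 0.00) ✓; S.y = 0.00, J.y = 0.00 ✓; |SJ| = 33.70 ✓; ∠(HJ, JS) = 90.00° ✓; |HJ| = 12.50 ✓; bearing(H→Z) − bearing(H→J) = 73.00° ✓; |HZ| = 12.50 ✓; ∠(HZ, ZP) = 97.70° ✗; |ZP| = 12.00 ✓.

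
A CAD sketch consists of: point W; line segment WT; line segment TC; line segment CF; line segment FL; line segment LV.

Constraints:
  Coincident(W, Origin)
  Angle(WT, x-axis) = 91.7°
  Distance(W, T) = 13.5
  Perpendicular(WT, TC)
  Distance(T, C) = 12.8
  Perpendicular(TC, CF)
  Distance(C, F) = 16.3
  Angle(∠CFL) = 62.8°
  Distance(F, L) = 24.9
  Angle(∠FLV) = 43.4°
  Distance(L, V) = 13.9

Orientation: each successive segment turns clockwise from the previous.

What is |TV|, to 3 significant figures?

4.13

∠CFL = 62.8° gives FL at 154° from the x-axis; with |FL| = 24.9, L = (-9.60, 8.30). ∠FLV = 43.4° gives LV at 17.9° from the x-axis; with |LV| = 13.9, V = (3.63, 12.6). Then |TV| = |V − T| = 4.13.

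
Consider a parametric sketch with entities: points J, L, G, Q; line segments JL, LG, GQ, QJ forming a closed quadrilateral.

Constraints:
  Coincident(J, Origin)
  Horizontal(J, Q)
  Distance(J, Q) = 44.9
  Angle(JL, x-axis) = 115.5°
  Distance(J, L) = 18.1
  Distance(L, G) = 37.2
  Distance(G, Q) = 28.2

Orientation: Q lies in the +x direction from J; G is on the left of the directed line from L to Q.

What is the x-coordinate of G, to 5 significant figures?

28.781

J is at the origin; J and Q share the same y with |JQ| = 44.9 and Q in +x, so Q = (44.9, 0). JL runs at 115.5° with |JL| = 18.1, so L = (-7.7923, 16.337). G is determined by |LG| = 37.2 and |GQ| = 28.2 together: it lies at the intersection of circle(L, 37.2) and circle(Q, 28.2). With |LQ| = 55.167, the foot of the radical line on LQ is 32.918 from L and the perpendicular offset is √(37.2² − 32.918²) = 17.327. Taking the left-of-LQ solution: G = (28.781, 23.139).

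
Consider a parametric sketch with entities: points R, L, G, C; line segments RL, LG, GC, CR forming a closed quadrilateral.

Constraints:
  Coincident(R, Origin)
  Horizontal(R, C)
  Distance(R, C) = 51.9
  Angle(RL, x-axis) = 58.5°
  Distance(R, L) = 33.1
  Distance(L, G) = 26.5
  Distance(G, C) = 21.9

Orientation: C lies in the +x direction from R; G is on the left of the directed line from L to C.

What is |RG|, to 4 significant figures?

46.76

Checks: |LG| = 26.50 ✓; |GC| = 21.90 ✓.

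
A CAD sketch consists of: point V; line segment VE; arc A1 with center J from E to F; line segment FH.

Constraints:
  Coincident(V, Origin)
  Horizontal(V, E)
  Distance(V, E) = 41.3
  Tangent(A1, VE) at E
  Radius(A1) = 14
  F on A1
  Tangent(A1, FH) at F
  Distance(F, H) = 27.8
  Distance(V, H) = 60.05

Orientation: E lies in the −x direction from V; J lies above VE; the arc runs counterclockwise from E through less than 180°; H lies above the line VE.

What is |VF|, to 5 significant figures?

34.594

Checks: V.y = 0.00, E.y = 0.00 ✓; |JF| = 14.00 ✓; ∠(JF, FH) = 90.00° ✓; |FH| = 27.80 ✓; |VH| = 60.05 ✓.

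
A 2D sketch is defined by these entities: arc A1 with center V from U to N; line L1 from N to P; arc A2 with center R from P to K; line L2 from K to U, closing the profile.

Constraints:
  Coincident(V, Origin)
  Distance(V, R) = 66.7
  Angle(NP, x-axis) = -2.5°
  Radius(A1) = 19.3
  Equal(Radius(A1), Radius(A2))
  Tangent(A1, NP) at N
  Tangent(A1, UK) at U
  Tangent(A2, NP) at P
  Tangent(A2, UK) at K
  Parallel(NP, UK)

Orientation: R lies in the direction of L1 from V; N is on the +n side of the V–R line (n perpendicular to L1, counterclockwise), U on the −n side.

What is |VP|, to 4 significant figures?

69.44

The slot axis is L1's direction at -2.5°, so u = (cos -2.5°, sin -2.5°) = (0.9990, -0.04362) and n = (−sin -2.5°, cos -2.5°) = (0.04362, 0.9990). V is at the origin and R lies 66.7 along u from V, so R = 66.7·u = (66.64, -2.909). Tangency of A1 to both parallel lines with radius 19.3 puts N and U at V ± 19.3·n: N = (0.8419, 19.28), U = (-0.8419, -19.28). Equal radii place P and K the same way about R: P = R + 19.3·n = (67.48, 16.37), K = R − 19.3·n = (65.79, -22.19). Then |VP| = |P − V| = 69.44.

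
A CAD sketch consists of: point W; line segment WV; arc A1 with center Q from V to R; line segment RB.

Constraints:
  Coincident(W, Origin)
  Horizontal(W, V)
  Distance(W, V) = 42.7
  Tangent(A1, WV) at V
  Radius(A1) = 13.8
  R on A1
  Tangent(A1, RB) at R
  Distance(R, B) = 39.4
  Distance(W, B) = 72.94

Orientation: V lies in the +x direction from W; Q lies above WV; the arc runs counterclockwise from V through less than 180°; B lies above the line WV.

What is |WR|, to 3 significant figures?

58.6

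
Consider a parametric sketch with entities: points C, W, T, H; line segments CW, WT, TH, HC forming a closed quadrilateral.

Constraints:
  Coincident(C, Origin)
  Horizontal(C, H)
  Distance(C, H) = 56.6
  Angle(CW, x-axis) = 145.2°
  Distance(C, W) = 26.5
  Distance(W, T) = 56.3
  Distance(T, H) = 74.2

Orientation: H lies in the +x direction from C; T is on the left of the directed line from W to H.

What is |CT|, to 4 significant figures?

61.05

Checks: |WT| = 56.30 ✓; |TH| = 74.20 ✓.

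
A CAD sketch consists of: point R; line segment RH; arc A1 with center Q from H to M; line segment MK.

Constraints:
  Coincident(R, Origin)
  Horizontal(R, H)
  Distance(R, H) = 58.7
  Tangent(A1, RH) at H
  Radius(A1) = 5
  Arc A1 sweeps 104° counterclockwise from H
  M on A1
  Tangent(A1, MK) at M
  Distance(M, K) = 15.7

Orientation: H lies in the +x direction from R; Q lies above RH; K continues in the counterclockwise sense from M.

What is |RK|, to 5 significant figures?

63.484

R is at the origin; R and H share the same y with |RH| = 58.7 and H on the +x side, so H = (58.700, 0.0000). A1 meets RH tangentially, so QH is at right angles to RH, so Q = H + (0, 5) = (58.700, 5.0000). On A1, H sits at bearing -90° from Q; a 104° counterclockwise sweep puts M at bearing 14°, so M = Q + 5.0·(cos 14°, sin 14°) = (63.551, 6.2096). A1 meets MK tangentially, so QM is at right angles to MK, so MK runs along (−sin 14°, cos 14°); with |MK| = 15.7, K = (59.753, 21.443). Then |RK| = |K − R| = 63.484.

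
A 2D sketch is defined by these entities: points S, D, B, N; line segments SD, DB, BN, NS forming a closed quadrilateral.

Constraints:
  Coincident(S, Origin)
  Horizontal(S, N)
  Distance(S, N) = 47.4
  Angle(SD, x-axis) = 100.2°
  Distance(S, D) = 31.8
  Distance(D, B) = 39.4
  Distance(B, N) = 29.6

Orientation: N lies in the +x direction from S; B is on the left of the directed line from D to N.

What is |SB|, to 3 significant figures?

42.4

S is at the origin; SN is horizontal with |SN| = 47.4 and N in +x, so N = (47.4, 0). SD runs at 100.2° with |SD| = 31.8, so D = (-5.63, 31.3). B is determined by |DB| = 39.4 and |BN| = 29.6 together: it lies at the intersection of circle(D, 39.4) and circle(N, 29.6). With |DN| = 61.6, the foot of the radical line on DN is 36.3 from D and the perpendicular offset is √(39.4² − 36.3²) = 15.4. Taking the left-of-DN solution: B = (33.4, 26.1).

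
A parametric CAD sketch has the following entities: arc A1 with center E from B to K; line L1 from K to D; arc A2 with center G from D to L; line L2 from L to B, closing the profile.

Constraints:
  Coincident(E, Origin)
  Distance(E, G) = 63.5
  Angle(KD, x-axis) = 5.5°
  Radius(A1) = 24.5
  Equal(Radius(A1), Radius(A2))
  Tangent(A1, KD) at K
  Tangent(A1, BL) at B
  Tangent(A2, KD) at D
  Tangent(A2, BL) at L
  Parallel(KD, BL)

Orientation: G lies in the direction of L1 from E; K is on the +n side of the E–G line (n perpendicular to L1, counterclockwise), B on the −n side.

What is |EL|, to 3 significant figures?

68.1

The slot axis is L1's direction at 5.5°, so u = (cos 5.5°, sin 5.5°) = (0.995, 0.0958) and n = (−sin 5.5°, cos 5.5°) = (-0.0958, 0.995). E is at the origin and G lies 63.5 along u from E, so G = 63.5·u = (63.2, 6.09). Tangency of A1 to both parallel lines with radius 24.5 puts K and B at E ± 24.5·n: K = (-2.35, 24.4), B = (2.35, -24.4). Equal radii place D and L the same way about G: D = G + 24.5·n = (60.9, 30.5), L = G − 24.5·n = (65.6, -18.3). Then |EL| = |L − E| = 68.1.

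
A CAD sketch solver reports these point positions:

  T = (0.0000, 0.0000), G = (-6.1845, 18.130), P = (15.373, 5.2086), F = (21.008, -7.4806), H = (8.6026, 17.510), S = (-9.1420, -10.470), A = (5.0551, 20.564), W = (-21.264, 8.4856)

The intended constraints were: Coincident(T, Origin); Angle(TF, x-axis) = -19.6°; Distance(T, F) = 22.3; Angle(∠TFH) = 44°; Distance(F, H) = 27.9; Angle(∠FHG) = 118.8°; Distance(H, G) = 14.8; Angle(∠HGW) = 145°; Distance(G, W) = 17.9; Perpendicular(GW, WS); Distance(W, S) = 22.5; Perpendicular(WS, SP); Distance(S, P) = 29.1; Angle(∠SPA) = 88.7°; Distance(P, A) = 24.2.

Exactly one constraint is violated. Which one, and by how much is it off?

Distance(P, A) = 24.2 — off by 5.70.

T = (0.00, 0.00) ✓; TF at -19.60° ✓; |TF| = 22.30 ✓; ∠TFH = 44.00° ✓; |FH| = 27.90 ✓; ∠FHG = 118.8° ✓; |HG| = 14.80 ✓; ∠HGW = 145.0° ✓; |GW| = 17.90 ✓; ∠(GW, WS) = 90.00° ✓; |WS| = 22.50 ✓; ∠(WS, SP) = 90.00° ✓; |SP| = 29.10 ✓; ∠SPA = 88.70° ✓; |PA| = 18.50 ✗.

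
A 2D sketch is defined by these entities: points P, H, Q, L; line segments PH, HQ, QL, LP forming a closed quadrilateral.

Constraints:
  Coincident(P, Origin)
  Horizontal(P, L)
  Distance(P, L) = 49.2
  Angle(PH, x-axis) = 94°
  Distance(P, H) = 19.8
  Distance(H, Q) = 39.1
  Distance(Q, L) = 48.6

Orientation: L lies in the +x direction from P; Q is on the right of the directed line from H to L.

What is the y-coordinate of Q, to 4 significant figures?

-18.91

Checks: |HQ| = 39.10 ✓; |QL| = 48.60 ✓.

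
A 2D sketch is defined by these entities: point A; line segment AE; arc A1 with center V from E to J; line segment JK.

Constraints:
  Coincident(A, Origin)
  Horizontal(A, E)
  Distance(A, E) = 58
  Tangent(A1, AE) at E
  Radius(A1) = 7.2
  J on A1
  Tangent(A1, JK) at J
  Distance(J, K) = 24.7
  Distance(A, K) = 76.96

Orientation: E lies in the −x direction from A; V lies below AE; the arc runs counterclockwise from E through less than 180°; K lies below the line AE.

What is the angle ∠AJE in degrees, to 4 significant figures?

32.99°

A is at the origin; AE is horizontal with |AE| = 58.0 and E on the −x side, so E = (-58.00, 0.000). The tangent condition forces VE to be normal to AE, so V = E + (0, -7.2) = (-58.00, -7.200). Since VJ ⟂ JK (tangency), |VK| = √(7.2² + 24.7²) = 25.73 regardless of where J sits on A1. So K lies on both circle(A, 76.96) and circle(V, 25.73); the below-AE intersection is K = (-71.16, -29.31). J is the foot of the tangent from K: J = (-64.97, -5.395).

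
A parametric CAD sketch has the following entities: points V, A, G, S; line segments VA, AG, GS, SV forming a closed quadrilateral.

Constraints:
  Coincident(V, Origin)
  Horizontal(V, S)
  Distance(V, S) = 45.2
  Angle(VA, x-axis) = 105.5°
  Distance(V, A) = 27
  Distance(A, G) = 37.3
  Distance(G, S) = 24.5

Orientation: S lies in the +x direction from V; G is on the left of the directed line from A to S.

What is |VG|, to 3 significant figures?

34.8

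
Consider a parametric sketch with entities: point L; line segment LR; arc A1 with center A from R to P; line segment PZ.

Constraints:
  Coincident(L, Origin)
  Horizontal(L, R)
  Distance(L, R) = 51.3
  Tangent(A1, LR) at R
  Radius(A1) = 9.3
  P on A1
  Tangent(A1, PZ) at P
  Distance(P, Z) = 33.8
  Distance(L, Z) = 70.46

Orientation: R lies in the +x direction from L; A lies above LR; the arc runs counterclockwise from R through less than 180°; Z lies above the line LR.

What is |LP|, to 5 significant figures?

61.435

Checks: |AP| = 9.300 ✓; ∠(AP, PZ) = 90.00° ✓; |PZ| = 33.80 ✓; |LZ| = 70.46 ✓.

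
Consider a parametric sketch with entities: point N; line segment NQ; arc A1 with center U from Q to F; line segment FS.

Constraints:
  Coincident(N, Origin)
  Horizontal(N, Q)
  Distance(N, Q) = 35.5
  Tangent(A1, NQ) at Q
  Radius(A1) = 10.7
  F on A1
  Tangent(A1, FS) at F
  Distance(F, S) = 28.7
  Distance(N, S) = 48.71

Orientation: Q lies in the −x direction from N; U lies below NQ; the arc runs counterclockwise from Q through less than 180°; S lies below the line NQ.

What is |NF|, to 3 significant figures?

47.3

N is at the origin; N and Q share the same y with |NQ| = 35.5 and Q on the −x side, so Q = (-35.5, 0.00). Tangency of A1 to NQ means the radius UQ is perpendicular to NQ, so U = Q + (0, -10.7) = (-35.5, -10.7). Since UF ⟂ FS (tangency), |US| = √(10.7² + 28.7²) = 30.6 regardless of where F sits on A1. So S lies on both circle(N, 48.71) and circle(U, 30.6); the below-NQ intersection is S = (-27.4, -40.2). F is the foot of the tangent from S: F = (-44.2, -16.9).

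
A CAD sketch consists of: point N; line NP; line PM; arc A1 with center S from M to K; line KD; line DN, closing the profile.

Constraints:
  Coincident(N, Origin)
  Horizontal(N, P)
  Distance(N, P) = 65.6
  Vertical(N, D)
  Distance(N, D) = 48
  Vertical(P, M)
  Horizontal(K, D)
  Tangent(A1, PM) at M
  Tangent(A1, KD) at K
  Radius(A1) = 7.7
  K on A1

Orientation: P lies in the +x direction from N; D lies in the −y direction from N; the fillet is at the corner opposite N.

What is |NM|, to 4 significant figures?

76.99

N is at the origin; N and P share the same y with |NP| = 65.6 and P on the +x side, so P = (65.60, 0.000). N and D share the same x with |ND| = 48.0 and D on the −y side, so D = (0.000, -48.00). The virtual corner opposite N is at (65.60, -48.00). A1 meets PM tangentially, so SM is at right angles to PM and since A1 is tangent to KD there, SK ⟂ KD, with radius 7.7, so the center S sits 7.7 in from both sides at S = (57.90, -40.30). That places the tangent points at M = (65.60, -40.30) on PM and K = (57.90, -48.00) on KD. Then |NM| = |M − N| = 76.99.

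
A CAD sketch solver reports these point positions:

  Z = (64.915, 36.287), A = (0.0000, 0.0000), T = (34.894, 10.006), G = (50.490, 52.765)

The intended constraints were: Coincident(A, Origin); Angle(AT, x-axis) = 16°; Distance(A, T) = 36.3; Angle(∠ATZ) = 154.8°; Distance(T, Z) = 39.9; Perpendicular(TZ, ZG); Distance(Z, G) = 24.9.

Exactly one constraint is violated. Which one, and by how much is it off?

Distance(Z, G) = 24.9 — off by 3.00.

A = (0.00, 0.00) ✓; AT at 16.00° ✓; |AT| = 36.30 ✓; ∠ATZ = 154.8° ✓; |TZ| = 39.90 ✓; ∠(TZ, ZG) = 90.00° ✓; |ZG| = 21.90 ✗.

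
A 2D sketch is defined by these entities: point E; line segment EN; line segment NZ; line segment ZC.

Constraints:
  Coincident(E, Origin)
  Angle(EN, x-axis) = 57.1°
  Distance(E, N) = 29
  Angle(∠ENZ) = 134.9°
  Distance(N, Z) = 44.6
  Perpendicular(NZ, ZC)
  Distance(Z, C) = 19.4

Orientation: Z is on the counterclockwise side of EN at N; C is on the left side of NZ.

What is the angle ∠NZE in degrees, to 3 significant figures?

17.5°

E is at the origin; EN runs at 57.1° with length 29.0, so N = 29.0·(cos 57.1°, sin 57.1°) = (15.8, 24.3). ∠ENZ = 134.9°, so NZ runs at 57.1° + (180° − 134.9°) = 102° from the x-axis; with |NZ| = 44.6, Z = N + 44.6·(cos 102°, sin 102°) = (6.33, 67.9). Then cos ∠NZE = ZN·ZE / (|ZN||ZE|), giving 17.5°.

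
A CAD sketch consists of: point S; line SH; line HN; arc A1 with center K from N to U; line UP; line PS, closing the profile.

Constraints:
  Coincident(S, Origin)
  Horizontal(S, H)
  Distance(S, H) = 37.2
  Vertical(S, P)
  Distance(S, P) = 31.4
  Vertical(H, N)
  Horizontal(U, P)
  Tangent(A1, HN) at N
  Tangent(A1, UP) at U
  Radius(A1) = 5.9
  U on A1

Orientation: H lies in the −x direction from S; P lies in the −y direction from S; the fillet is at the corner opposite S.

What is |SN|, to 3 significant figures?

45.1

S is at the origin; S and H share the same y with |SH| = 37.2 and H on the −x side, so H = (-37.2, 0.00). SP is vertical with |SP| = 31.4 and P on the −y side, so P = (0.00, -31.4). The virtual corner opposite S is at (-37.2, -31.4). Tangency of A1 to HN means the radius KN is perpendicular to HN and tangency of A1 to UP means the radius KU is perpendicular to UP, with radius 5.9, so the center K sits 5.9 in from both sides at K = (-31.3, -25.5). That places the tangent points at N = (-37.2, -25.5) on HN and U = (-31.3, -31.4) on UP. Then |SN| = |N − S| = 45.1.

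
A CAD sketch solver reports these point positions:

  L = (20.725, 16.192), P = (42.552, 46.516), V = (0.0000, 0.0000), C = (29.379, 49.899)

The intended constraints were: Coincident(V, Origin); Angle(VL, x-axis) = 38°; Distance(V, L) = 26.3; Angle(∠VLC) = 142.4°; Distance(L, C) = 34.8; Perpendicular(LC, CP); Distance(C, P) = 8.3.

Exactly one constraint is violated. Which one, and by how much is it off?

Distance(C, P) = 8.3 — off by 5.30.

V = (0.00, 0.00) ✓; VL at 38.00° ✓; |VL| = 26.30 ✓; ∠VLC = 142.4° ✓; |LC| = 34.80 ✓; ∠(LC, CP) = 90.00° ✓; |CP| = 13.60 ✗.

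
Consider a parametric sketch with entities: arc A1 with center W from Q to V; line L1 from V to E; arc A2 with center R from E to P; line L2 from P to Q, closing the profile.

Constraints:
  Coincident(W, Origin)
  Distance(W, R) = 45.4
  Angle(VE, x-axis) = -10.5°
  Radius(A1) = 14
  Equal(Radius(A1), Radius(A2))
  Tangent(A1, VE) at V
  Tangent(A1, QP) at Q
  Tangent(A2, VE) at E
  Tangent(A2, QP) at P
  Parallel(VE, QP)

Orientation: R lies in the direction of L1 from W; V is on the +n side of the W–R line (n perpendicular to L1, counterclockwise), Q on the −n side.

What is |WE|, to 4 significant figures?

47.51

The slot axis is L1's direction at -10.5°, so u = (cos -10.5°, sin -10.5°) = (0.9833, -0.1822) and n = (−sin -10.5°, cos -10.5°) = (0.1822, 0.9833). W is at the origin and R lies 45.4 along u from W, so R = 45.4·u = (44.64, -8.273). Tangency of A1 to both parallel lines with radius 14.0 puts V and Q at W ± 14.0·n: V = (2.551, 13.77), Q = (-2.551, -13.77). Equal radii place E and P the same way about R: E = R + 14.0·n = (47.19, 5.492), P = R − 14.0·n = (42.09, -22.04). Then |WE| = |E − W| = 47.51.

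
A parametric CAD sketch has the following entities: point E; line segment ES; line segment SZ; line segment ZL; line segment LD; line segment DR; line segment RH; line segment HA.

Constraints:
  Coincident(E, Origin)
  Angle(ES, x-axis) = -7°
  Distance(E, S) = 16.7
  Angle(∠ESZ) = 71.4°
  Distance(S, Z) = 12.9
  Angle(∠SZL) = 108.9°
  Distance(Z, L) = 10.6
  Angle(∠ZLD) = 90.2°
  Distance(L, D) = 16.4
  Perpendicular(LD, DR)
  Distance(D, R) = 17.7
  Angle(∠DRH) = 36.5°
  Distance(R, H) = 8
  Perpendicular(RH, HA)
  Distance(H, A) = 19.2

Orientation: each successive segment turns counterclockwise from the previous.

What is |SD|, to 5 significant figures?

15.418

E is at the origin; ES runs at -7.0° with length 16.7, so S = (16.576, -2.0352). ∠ESZ = 71.4° gives SZ at 101.60° from the x-axis; with |SZ| = 12.9, Z = (13.982, 10.601). ∠SZL = 108.9° gives ZL at 172.70° from the x-axis; with |ZL| = 10.6, L = (3.4675, 11.948). ∠ZLD = 90.2° gives LD at -97.500° from the x-axis; with |LD| = 16.4, D = (1.3269, -4.3115). Then |SD| = |D − S| = 15.418.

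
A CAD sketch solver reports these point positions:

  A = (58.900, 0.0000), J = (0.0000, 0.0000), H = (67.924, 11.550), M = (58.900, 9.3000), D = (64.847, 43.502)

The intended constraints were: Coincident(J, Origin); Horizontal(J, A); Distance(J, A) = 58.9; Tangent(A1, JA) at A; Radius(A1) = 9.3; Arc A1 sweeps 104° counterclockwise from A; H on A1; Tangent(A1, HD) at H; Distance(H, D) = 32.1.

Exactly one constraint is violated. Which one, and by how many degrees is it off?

Tangent(A1, HD) at H — off by 8.50°.

J = (0.00, 0.00) ✓; J.y = 0.00, A.y = 0.00 ✓; |JA| = 58.90 ✓; ∠(MA, AJ) = 90.00° ✓; |MA| = 9.300 ✓; bearing(M→H) − bearing(M→A) = 104.0° ✓; |MH| = 9.300 ✓; ∠(MH, HD) = 98.50° ✗; |HD| = 32.10 ✓.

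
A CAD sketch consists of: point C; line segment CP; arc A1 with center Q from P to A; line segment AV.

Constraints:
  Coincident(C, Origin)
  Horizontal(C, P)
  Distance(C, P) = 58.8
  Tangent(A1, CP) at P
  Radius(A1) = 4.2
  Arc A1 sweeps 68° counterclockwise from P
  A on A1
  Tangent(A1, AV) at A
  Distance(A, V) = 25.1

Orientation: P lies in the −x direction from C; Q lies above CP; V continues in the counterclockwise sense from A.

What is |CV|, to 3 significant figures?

52.4

On A1, P sits at bearing -90° from Q; a 68° counterclockwise sweep puts A at bearing -22°, so A = Q + 4.2·(cos -22°, sin -22°) = (-54.9, 2.63). A1 meets AV tangentially, so QA is at right angles to AV, so AV runs along (−sin -22°, cos -22°); with |AV| = 25.1, V = (-45.5, 25.9). Then |CV| = |V − C| = 52.4.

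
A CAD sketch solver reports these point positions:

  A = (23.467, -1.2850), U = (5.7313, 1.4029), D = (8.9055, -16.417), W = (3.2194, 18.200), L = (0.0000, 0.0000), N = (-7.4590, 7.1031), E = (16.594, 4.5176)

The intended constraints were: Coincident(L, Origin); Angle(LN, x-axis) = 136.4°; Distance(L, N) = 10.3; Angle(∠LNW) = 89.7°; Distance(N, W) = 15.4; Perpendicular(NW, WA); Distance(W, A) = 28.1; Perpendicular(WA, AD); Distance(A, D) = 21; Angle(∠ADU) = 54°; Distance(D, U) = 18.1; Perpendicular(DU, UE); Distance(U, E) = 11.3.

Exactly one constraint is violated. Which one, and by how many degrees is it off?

Perpendicular(DU, UE) — off by 5.90°.

L = (0.00, 0.00) ✓; LN at 136.4° ✓; |LN| = 10.30 ✓; ∠LNW = 89.70° ✓; |NW| = 15.40 ✓; ∠(NW, WA) = 90.00° ✓; |WA| = 28.10 ✓; ∠(WA, AD) = 90.00° ✓; |AD| = 21.00 ✓; ∠ADU = 54.00° ✓; |DU| = 18.10 ✓; ∠(DU, UE) = 84.10° ✗; |UE| = 11.30 ✓.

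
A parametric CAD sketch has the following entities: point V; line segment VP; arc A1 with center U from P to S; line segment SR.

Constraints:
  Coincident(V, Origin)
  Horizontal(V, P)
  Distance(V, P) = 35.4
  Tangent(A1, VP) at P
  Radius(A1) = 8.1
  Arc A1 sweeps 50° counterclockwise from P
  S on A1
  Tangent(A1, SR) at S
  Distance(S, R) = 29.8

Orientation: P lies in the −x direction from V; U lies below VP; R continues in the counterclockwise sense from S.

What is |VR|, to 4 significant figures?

65.98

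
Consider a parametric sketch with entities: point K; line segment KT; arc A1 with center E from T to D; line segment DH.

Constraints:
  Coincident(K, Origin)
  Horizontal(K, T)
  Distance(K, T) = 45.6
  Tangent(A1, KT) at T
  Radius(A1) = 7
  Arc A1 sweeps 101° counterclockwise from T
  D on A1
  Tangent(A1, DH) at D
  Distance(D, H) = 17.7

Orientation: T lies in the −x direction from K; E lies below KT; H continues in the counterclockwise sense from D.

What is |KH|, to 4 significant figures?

55.42

On A1, T sits at bearing 90° from E; a 101° counterclockwise sweep puts D at bearing 191°, so D = E + 7.0·(cos 191°, sin 191°) = (-52.47, -8.336). A1 meets DH tangentially, so ED is at right angles to DH, so DH runs along (−sin 191°, cos 191°); with |DH| = 17.7, H = (-49.09, -25.71). Then |KH| = |H − K| = 55.42.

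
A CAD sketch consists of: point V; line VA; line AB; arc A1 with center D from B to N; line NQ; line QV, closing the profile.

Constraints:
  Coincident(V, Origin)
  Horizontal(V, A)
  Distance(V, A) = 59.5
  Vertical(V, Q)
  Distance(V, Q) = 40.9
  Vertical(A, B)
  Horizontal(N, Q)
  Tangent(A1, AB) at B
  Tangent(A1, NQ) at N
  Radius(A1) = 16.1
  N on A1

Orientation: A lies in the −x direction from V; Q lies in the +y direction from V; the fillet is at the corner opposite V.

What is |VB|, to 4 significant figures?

64.46

The virtual corner opposite V is at (-59.50, 40.90). Since A1 is tangent to AB there, DB ⟂ AB and since A1 is tangent to NQ there, DN ⟂ NQ, with radius 16.1, so the center D sits 16.1 in from both sides at D = (-43.40, 24.80). That places the tangent points at B = (-59.50, 24.80) on AB and N = (-43.40, 40.90) on NQ. Then |VB| = |B − V| = 64.46.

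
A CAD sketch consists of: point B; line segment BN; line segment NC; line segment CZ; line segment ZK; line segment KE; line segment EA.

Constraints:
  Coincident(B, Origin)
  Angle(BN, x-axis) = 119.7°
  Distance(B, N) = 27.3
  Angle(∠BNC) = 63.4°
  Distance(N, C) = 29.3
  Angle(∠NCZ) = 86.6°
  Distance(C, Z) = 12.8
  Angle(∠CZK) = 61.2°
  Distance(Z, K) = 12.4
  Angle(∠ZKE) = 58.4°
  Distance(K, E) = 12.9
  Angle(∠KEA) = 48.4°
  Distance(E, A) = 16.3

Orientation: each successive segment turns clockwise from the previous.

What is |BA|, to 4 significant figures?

15.44

∠ZKE = 58.4° gives KE at 29.30° from the x-axis; with |KE| = 12.9, E = (16.08, 24.84). ∠KEA = 48.4° gives EA at -102.3° from the x-axis; with |EA| = 16.3, A = (12.61, 8.916). Then |BA| = |A − B| = 15.44.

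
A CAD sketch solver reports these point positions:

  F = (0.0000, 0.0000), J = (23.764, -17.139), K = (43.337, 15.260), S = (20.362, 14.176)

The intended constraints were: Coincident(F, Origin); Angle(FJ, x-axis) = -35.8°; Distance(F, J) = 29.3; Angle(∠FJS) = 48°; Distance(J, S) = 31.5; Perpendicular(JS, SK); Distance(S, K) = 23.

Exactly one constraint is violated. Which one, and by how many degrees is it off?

Perpendicular(JS, SK) — off by 3.50°.

F = (0.00, 0.00) ✓; FJ at -35.80° ✓; |FJ| = 29.30 ✓; ∠FJS = 48.00° ✓; |JS| = 31.50 ✓; ∠(JS, SK) = 93.50° ✗; |SK| = 23.00 ✓.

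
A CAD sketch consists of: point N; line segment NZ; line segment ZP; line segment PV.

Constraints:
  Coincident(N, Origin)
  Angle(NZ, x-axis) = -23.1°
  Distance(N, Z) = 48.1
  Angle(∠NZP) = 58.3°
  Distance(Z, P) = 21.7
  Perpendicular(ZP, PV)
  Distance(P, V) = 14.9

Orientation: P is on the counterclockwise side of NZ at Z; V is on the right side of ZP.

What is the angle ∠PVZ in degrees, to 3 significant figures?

55.5°

N is at the origin; NZ runs at -23.1° with length 48.1, so Z = 48.1·(cos -23.1°, sin -23.1°) = (44.2, -18.9). ∠NZP = 58.3°, so ZP runs at -23.1° + (180° − 58.3°) = 98.6° from the x-axis; with |ZP| = 21.7, P = Z + 21.7·(cos 98.6°, sin 98.6°) = (41.0, 2.58). The perpendicularity gives PV at right angles to ZP; with |PV| = 14.9 on the right of ZP, V = P + 14.9·(0.989, 0.150) = (55.7, 4.81). Then cos ∠PVZ = VP·VZ / (|VP||VZ|), giving 55.5°.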